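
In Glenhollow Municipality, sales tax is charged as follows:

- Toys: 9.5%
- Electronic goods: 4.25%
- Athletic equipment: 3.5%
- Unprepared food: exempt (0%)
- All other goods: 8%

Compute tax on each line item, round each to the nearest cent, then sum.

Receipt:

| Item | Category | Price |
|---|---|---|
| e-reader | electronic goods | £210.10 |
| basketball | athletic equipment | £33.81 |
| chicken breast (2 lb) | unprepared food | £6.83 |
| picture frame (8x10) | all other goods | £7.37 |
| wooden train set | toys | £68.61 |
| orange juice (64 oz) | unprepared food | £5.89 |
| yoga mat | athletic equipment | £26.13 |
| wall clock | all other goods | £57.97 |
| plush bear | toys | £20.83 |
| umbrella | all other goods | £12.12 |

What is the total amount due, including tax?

£475.38

E-reader £210.10: electronic goods → 4.25% → £8.93
Basketball £33.81: athletic equipment → 3.5% → £1.18
Chicken breast (2 lb) £6.83: unprepared food → 0% → £0.00
Picture frame (8x10) £7.37: all other goods → 8% → £0.59
Wooden train set £68.61: toys → 9.5% → £6.52
Orange juice (64 oz) £5.89: unprepared food → 0% → £0.00
Yoga mat £26.13: athletic equipment → 3.5% → £0.91
Wall clock £57.97: all other goods → 8% → £4.64
Plush bear £20.83: toys → 9.5% → £1.98
Umbrella £12.12: all other goods → 8% → £0.97
Subtotal = £449.66; tax = £25.72; total due = £475.38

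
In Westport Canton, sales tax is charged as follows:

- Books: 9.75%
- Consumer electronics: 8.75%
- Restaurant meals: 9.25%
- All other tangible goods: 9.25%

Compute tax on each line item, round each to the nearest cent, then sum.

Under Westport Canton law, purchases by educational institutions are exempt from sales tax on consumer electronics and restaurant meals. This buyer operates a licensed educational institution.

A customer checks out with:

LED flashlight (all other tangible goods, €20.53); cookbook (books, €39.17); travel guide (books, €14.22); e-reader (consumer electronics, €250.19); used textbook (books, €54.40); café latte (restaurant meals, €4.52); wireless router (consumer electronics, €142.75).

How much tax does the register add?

€12.41

LED flashlight €20.53: all other tangible goods → 9.25% → €1.90
Cookbook €39.17: books → 9.75% → €3.82
Travel guide €14.22: books → 9.75% → €1.39
E-reader €250.19: consumer electronics, buyer-exempt → 0% → €0.00
Used textbook €54.40: books → 9.75% → €5.30
Café latte €4.52: restaurant meals, buyer-exempt → 0% → €0.00
Wireless router €142.75: consumer electronics, buyer-exempt → 0% → €0.00
Total tax = €1.90 + €3.82 + €1.39 + €5.30 = €12.41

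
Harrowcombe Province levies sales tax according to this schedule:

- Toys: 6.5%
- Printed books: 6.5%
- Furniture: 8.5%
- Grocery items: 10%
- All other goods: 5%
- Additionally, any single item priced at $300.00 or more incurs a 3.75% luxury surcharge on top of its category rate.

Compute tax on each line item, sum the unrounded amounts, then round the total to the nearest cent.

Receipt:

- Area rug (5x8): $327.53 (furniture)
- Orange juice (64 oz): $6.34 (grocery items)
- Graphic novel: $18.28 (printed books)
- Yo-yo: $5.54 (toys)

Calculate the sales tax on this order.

Area rug (5x8) $327.53: furniture → 8.5% + 3.75% surcharge = 12.25% → $40.122425
Orange juice (64 oz) $6.34: grocery items → 10% → $0.634
Graphic novel $18.28: printed books → 6.5% → $1.1882
Yo-yo $5.54: toys → 6.5% → $0.3601
Unrounded tax sum = $42.304725 → $42.30

$42.30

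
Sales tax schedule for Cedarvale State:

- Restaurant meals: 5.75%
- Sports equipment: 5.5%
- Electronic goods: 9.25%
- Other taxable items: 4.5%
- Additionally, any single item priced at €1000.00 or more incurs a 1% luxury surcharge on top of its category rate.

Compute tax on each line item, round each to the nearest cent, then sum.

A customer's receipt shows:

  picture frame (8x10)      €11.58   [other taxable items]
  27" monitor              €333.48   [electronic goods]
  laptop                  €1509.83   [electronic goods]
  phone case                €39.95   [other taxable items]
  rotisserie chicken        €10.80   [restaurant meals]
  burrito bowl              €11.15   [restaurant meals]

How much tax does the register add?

€189.19

Picture frame (8x10) €11.58: other taxable items → 4.5% → €0.52
27" monitor €333.48: electronic goods → 9.25% → €30.85
Laptop €1509.83: electronic goods → 9.25% + 1% surcharge = 10.25% → €154.76
Phone case €39.95: other taxable items → 4.5% → €1.80
Rotisserie chicken €10.80: restaurant meals → 5.75% → €0.62
Burrito bowl €11.15: restaurant meals → 5.75% → €0.64
Total tax = €0.52 + €30.85 + €154.76 + €1.80 + €0.62 + €0.64 = €189.19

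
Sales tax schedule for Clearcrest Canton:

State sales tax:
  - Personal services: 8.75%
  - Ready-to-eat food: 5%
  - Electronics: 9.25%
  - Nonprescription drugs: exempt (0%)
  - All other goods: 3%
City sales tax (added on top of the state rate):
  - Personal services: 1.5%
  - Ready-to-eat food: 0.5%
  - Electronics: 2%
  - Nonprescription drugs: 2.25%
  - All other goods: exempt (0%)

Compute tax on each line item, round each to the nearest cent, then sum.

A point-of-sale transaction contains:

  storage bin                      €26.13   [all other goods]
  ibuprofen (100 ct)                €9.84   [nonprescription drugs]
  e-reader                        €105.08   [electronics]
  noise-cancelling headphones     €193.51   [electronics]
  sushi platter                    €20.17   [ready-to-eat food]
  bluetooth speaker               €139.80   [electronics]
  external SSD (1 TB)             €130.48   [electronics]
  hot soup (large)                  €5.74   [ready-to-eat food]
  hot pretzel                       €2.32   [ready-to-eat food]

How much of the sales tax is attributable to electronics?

€64.00

E-reader €105.08: electronics → 9.25% + 2% city = 11.25% → €11.82
Noise-cancelling headphones €193.51: electronics → 9.25% + 2% city = 11.25% → €21.77
Bluetooth speaker €139.80: electronics → 9.25% + 2% city = 11.25% → €15.73
External SSD (1 TB) €130.48: electronics → 9.25% + 2% city = 11.25% → €14.68
Tax on electronics = €11.82 + €21.77 + €15.73 + €14.68 = €64.00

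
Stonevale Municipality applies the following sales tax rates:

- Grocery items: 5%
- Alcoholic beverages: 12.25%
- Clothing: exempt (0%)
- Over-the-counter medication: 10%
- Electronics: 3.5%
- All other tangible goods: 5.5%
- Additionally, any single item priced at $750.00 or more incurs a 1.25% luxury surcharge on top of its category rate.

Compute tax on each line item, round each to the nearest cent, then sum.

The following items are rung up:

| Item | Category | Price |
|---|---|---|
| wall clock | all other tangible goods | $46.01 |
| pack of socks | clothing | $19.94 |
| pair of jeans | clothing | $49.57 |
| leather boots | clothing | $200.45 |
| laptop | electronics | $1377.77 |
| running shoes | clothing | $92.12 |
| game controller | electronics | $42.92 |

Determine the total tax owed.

$69.47

Wall clock $46.01: all other tangible goods → 5.5% → $2.53
Pack of socks $19.94: clothing → 0% → $0.00
Pair of jeans $49.57: clothing → 0% → $0.00
Leather boots $200.45: clothing → 0% → $0.00
Laptop $1377.77: electronics → 3.5% + 1.25% surcharge = 4.75% → $65.44
Running shoes $92.12: clothing → 0% → $0.00
Game controller $42.92: electronics → 3.5% → $1.50
Total tax = $2.53 + $65.44 + $1.50 = $69.47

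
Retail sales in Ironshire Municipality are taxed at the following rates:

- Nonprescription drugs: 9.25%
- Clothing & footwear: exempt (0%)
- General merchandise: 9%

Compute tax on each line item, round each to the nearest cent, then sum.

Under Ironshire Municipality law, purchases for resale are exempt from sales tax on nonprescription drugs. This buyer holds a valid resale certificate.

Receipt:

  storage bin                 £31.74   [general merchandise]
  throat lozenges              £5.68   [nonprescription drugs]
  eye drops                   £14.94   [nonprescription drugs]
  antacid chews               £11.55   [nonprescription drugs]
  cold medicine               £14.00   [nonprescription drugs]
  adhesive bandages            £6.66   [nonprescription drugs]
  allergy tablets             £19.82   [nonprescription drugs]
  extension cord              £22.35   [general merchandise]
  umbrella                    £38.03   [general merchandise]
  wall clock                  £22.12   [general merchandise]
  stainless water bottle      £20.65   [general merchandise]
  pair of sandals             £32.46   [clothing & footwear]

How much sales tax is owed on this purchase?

Storage bin £31.74: general merchandise → 9% → £2.86
Throat lozenges £5.68: nonprescription drugs, buyer-exempt → 0% → £0.00
Eye drops £14.94: nonprescription drugs, buyer-exempt → 0% → £0.00
Antacid chews £11.55: nonprescription drugs, buyer-exempt → 0% → £0.00
Cold medicine £14.00: nonprescription drugs, buyer-exempt → 0% → £0.00
Adhesive bandages £6.66: nonprescription drugs, buyer-exempt → 0% → £0.00
Allergy tablets £19.82: nonprescription drugs, buyer-exempt → 0% → £0.00
Extension cord £22.35: general merchandise → 9% → £2.01
Umbrella £38.03: general merchandise → 9% → £3.42
Wall clock £22.12: general merchandise → 9% → £1.99
Stainless water bottle £20.65: general merchandise → 9% → £1.86
Pair of sandals £32.46: clothing & footwear → 0% → £0.00
Total tax = £2.86 + £2.01 + £3.42 + £1.99 + £1.86 = £12.14

£12.14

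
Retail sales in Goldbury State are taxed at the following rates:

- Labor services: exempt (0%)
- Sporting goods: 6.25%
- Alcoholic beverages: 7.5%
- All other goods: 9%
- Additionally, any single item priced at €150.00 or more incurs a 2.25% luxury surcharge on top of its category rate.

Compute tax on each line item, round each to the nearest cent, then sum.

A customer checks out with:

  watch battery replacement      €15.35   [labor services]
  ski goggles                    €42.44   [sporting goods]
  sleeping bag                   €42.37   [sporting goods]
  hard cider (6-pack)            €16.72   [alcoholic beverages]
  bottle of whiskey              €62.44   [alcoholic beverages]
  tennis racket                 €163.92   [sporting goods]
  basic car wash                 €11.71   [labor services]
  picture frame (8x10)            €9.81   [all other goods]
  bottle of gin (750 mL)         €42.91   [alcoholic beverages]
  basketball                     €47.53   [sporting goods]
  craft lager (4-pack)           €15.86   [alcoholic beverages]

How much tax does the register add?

€33.42

Watch battery replacement €15.35: labor services → 0% → €0.00
Ski goggles €42.44: sporting goods → 6.25% → €2.65
Sleeping bag €42.37: sporting goods → 6.25% → €2.65
Hard cider (6-pack) €16.72: alcoholic beverages → 7.5% → €1.25
Bottle of whiskey €62.44: alcoholic beverages → 7.5% → €4.68
Tennis racket €163.92: sporting goods → 6.25% + 2.25% surcharge = 8.5% → €13.93
Basic car wash €11.71: labor services → 0% → €0.00
Picture frame (8x10) €9.81: all other goods → 9% → €0.88
Bottle of gin (750 mL) €42.91: alcoholic beverages → 7.5% → €3.22
Basketball €47.53: sporting goods → 6.25% → €2.97
Craft lager (4-pack) €15.86: alcoholic beverages → 7.5% → €1.19
Total tax = €2.65 + €2.65 + €1.25 + €4.68 + €13.93 + €0.88 + €3.22 + €2.97 + €1.19 = €33.42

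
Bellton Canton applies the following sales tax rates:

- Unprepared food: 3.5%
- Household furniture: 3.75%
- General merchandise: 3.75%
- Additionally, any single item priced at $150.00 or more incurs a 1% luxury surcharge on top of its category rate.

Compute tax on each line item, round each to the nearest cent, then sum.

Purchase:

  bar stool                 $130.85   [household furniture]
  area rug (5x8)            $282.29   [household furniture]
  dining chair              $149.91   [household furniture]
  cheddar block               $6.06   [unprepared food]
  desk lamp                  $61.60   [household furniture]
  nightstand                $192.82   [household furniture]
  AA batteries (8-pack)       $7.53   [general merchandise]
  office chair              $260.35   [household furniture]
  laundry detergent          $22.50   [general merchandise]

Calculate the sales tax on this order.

$49.11

Bar stool $130.85: household furniture → 3.75% → $4.91
Area rug (5x8) $282.29: household furniture → 3.75% + 1% surcharge = 4.75% → $13.41
Dining chair $149.91: household furniture → 3.75% → $5.62
Cheddar block $6.06: unprepared food → 3.5% → $0.21
Desk lamp $61.60: household furniture → 3.75% → $2.31
Nightstand $192.82: household furniture → 3.75% + 1% surcharge = 4.75% → $9.16
AA batteries (8-pack) $7.53: general merchandise → 3.75% → $0.28
Office chair $260.35: household furniture → 3.75% + 1% surcharge = 4.75% → $12.37
Laundry detergent $22.50: general merchandise → 3.75% → $0.84
Total tax = $4.91 + $13.41 + $5.62 + $0.21 + $2.31 + $9.16 + $0.28 + $12.37 + $0.84 = $49.11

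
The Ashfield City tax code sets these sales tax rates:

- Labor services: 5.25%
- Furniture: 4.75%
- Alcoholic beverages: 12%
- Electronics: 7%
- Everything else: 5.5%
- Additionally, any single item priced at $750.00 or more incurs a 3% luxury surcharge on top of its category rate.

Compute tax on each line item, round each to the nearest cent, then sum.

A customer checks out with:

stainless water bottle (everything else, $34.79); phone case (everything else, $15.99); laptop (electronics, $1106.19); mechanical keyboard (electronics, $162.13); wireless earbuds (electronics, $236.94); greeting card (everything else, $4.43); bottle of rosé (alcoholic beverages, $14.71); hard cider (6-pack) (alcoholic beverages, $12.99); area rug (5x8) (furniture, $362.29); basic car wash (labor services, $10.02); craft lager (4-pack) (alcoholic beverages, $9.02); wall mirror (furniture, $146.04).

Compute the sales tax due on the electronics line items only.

Laptop $1106.19: electronics → 7% + 3% surcharge = 10% → $110.62
Mechanical keyboard $162.13: electronics → 7% → $11.35
Wireless earbuds $236.94: electronics → 7% → $16.59
Tax on electronics = $110.62 + $11.35 + $16.59 = $138.56

$138.56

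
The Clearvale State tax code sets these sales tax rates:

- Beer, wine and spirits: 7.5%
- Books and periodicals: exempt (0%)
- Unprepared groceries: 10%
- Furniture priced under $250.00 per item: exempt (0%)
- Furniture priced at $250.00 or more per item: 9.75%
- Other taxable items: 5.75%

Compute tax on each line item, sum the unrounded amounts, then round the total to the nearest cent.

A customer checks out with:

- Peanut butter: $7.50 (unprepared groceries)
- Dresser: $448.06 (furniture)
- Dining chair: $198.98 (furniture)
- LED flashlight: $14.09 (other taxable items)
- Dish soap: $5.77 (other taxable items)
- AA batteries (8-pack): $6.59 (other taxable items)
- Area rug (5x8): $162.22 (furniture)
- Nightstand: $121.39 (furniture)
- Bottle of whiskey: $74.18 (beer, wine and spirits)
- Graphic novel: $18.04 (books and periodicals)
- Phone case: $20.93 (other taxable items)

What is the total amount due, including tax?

Peanut butter $7.50: unprepared groceries → 10% → $0.75
Dresser $448.06: furniture, $250.00 or more → 9.75% → $43.68585
Dining chair $198.98: furniture, under $250.00 → 0% → $0.00
LED flashlight $14.09: other taxable items → 5.75% → $0.810175
Dish soap $5.77: other taxable items → 5.75% → $0.331775
AA batteries (8-pack) $6.59: other taxable items → 5.75% → $0.378925
Area rug (5x8) $162.22: furniture, under $250.00 → 0% → $0.00
Nightstand $121.39: furniture, under $250.00 → 0% → $0.00
Bottle of whiskey $74.18: beer, wine and spirits → 7.5% → $5.5635
Graphic novel $18.04: books and periodicals → 0% → $0.00
Phone case $20.93: other taxable items → 5.75% → $1.203475
Subtotal = $1077.75; unrounded tax = $52.7237 → $52.72; total due = $1130.47

$1130.47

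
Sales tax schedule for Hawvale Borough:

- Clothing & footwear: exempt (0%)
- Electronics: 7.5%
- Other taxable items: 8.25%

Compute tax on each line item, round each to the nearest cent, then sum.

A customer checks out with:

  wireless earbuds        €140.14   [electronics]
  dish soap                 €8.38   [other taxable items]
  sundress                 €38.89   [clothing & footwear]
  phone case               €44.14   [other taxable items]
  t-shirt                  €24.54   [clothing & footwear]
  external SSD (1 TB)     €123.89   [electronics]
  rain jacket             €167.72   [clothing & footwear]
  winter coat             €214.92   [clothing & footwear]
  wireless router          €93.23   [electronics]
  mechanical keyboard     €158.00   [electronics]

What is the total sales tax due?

€42.97

Wireless earbuds €140.14: electronics → 7.5% → €10.51
Dish soap €8.38: other taxable items → 8.25% → €0.69
Sundress €38.89: clothing & footwear → 0% → €0.00
Phone case €44.14: other taxable items → 8.25% → €3.64
T-shirt €24.54: clothing & footwear → 0% → €0.00
External SSD (1 TB) €123.89: electronics → 7.5% → €9.29
Rain jacket €167.72: clothing & footwear → 0% → €0.00
Winter coat €214.92: clothing & footwear → 0% → €0.00
Wireless router €93.23: electronics → 7.5% → €6.99
Mechanical keyboard €158.00: electronics → 7.5% → €11.85
Total tax = €10.51 + €0.69 + €3.64 + €9.29 + €6.99 + €11.85 = €42.97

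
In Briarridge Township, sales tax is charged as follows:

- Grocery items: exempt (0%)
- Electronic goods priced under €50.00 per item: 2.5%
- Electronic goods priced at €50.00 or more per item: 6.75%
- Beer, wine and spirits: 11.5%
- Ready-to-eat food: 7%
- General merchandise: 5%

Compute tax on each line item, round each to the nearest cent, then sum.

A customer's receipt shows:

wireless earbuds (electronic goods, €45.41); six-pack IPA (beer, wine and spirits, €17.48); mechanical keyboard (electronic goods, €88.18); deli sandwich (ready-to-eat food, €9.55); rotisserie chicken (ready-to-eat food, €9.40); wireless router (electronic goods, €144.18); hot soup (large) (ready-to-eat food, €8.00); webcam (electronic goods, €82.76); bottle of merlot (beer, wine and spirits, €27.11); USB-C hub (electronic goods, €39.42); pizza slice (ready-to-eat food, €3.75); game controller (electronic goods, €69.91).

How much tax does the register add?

Wireless earbuds €45.41: electronic goods, under €50.00 → 2.5% → €1.14
Six-pack IPA €17.48: beer, wine and spirits → 11.5% → €2.01
Mechanical keyboard €88.18: electronic goods, €50.00 or more → 6.75% → €5.95
Deli sandwich €9.55: ready-to-eat food → 7% → €0.67
Rotisserie chicken €9.40: ready-to-eat food → 7% → €0.66
Wireless router €144.18: electronic goods, €50.00 or more → 6.75% → €9.73
Hot soup (large) €8.00: ready-to-eat food → 7% → €0.56
Webcam €82.76: electronic goods, €50.00 or more → 6.75% → €5.59
Bottle of merlot €27.11: beer, wine and spirits → 11.5% → €3.12
USB-C hub €39.42: electronic goods, under €50.00 → 2.5% → €0.99
Pizza slice €3.75: ready-to-eat food → 7% → €0.26
Game controller €69.91: electronic goods, €50.00 or more → 6.75% → €4.72
Total tax = €1.14 + €2.01 + €5.95 + €0.67 + €0.66 + €9.73 + €0.56 + €5.59 + €3.12 + €0.99 + €0.26 + €4.72 = €35.40

€35.40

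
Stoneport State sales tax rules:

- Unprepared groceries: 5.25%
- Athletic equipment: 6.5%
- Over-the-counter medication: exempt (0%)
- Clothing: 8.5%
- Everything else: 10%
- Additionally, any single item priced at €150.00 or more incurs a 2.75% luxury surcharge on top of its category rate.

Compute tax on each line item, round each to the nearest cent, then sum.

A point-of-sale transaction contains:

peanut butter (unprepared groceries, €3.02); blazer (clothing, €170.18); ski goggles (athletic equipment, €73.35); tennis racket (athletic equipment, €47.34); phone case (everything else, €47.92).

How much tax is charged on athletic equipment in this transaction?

Ski goggles €73.35: athletic equipment → 6.5% → €4.77
Tennis racket €47.34: athletic equipment → 6.5% → €3.08
Tax on athletic equipment = €4.77 + €3.08 = €7.85

€7.85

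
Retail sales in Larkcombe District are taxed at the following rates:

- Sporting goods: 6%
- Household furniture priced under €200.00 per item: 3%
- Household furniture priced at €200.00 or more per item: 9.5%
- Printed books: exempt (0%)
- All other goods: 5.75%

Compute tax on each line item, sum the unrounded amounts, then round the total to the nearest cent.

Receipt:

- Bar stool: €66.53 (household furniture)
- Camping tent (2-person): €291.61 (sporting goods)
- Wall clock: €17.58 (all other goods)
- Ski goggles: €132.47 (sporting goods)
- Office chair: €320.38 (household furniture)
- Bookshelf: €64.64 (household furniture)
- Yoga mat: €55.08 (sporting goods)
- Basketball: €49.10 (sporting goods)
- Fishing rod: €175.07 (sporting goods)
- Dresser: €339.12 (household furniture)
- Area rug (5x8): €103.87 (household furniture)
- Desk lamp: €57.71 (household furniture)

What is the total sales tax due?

€114.65

Bar stool €66.53: household furniture, under €200.00 → 3% → €1.9959
Camping tent (2-person) €291.61: sporting goods → 6% → €17.4966
Wall clock €17.58: all other goods → 5.75% → €1.01085
Ski goggles €132.47: sporting goods → 6% → €7.9482
Office chair €320.38: household furniture, €200.00 or more → 9.5% → €30.4361
Bookshelf €64.64: household furniture, under €200.00 → 3% → €1.9392
Yoga mat €55.08: sporting goods → 6% → €3.3048
Basketball €49.10: sporting goods → 6% → €2.946
Fishing rod €175.07: sporting goods → 6% → €10.5042
Dresser €339.12: household furniture, €200.00 or more → 9.5% → €32.2164
Area rug (5x8) €103.87: household furniture, under €200.00 → 3% → €3.1161
Desk lamp €57.71: household furniture, under €200.00 → 3% → €1.7313
Unrounded tax sum = €114.64565 → €114.65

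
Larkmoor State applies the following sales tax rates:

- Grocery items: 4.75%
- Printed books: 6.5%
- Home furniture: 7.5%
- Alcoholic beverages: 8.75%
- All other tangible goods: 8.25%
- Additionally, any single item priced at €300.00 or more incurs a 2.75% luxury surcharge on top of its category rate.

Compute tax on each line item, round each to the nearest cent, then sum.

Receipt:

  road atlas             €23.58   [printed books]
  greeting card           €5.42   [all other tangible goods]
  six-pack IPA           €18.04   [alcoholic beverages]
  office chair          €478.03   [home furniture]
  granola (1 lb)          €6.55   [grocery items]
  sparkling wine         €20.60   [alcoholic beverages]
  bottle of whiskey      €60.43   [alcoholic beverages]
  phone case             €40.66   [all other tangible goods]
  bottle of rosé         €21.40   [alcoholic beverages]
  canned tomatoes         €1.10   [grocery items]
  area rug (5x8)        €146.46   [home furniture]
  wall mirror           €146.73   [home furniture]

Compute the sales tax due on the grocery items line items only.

€0.36

Granola (1 lb) €6.55: grocery items → 4.75% → €0.31
Canned tomatoes €1.10: grocery items → 4.75% → €0.05
Tax on grocery items = €0.31 + €0.05 = €0.36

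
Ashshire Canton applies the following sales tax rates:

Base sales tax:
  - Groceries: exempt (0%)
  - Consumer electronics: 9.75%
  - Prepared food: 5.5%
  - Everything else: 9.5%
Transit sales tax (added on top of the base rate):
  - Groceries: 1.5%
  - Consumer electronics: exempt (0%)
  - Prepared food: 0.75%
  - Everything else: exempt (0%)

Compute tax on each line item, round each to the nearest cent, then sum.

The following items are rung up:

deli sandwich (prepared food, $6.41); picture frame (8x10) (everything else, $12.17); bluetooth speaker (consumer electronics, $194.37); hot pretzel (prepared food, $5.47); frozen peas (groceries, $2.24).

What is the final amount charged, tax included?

$241.54

Deli sandwich $6.41: prepared food → 5.5% + 0.75% transit = 6.25% → $0.40
Picture frame (8x10) $12.17: everything else → 9.5% + 0% transit = 9.5% → $1.16
Bluetooth speaker $194.37: consumer electronics → 9.75% + 0% transit = 9.75% → $18.95
Hot pretzel $5.47: prepared food → 5.5% + 0.75% transit = 6.25% → $0.34
Frozen peas $2.24: groceries → 0% + 1.5% transit = 1.5% → $0.03
Subtotal = $220.66; tax = $20.88; total due = $241.54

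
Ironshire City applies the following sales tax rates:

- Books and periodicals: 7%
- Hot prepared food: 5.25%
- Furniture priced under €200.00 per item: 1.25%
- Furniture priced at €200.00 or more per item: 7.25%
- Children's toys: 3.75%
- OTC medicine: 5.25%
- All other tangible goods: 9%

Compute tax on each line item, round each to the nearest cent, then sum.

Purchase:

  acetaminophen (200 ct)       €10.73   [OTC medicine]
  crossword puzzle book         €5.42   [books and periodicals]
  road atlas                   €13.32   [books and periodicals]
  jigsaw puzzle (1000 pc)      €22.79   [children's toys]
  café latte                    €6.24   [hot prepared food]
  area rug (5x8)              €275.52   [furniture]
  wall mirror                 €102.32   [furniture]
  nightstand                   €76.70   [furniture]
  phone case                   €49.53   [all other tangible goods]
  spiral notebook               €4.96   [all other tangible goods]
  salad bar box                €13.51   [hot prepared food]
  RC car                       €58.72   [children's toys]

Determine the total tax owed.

€33.09

Acetaminophen (200 ct) €10.73: OTC medicine → 5.25% → €0.56
Crossword puzzle book €5.42: books and periodicals → 7% → €0.38
Road atlas €13.32: books and periodicals → 7% → €0.93
Jigsaw puzzle (1000 pc) €22.79: children's toys → 3.75% → €0.85
Café latte €6.24: hot prepared food → 5.25% → €0.33
Area rug (5x8) €275.52: furniture, €200.00 or more → 7.25% → €19.98
Wall mirror €102.32: furniture, under €200.00 → 1.25% → €1.28
Nightstand €76.70: furniture, under €200.00 → 1.25% → €0.96
Phone case €49.53: all other tangible goods → 9% → €4.46
Spiral notebook €4.96: all other tangible goods → 9% → €0.45
Salad bar box €13.51: hot prepared food → 5.25% → €0.71
RC car €58.72: children's toys → 3.75% → €2.20
Total tax = €0.56 + €0.38 + €0.93 + €0.85 + €0.33 + €19.98 + €1.28 + €0.96 + €4.46 + €0.45 + €0.71 + €2.20 = €33.09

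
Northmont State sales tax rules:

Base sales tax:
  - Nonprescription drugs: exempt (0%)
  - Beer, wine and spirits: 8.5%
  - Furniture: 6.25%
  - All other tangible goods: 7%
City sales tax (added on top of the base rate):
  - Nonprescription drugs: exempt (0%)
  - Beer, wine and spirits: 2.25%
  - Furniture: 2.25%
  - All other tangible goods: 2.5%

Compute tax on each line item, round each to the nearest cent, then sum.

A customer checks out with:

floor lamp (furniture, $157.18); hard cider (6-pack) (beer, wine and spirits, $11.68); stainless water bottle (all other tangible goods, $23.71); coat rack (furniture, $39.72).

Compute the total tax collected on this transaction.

Floor lamp $157.18: furniture → 6.25% + 2.25% city = 8.5% → $13.36
Hard cider (6-pack) $11.68: beer, wine and spirits → 8.5% + 2.25% city = 10.75% → $1.26
Stainless water bottle $23.71: all other tangible goods → 7% + 2.5% city = 9.5% → $2.25
Coat rack $39.72: furniture → 6.25% + 2.25% city = 8.5% → $3.38
Total tax = $13.36 + $1.26 + $2.25 + $3.38 = $20.25

$20.25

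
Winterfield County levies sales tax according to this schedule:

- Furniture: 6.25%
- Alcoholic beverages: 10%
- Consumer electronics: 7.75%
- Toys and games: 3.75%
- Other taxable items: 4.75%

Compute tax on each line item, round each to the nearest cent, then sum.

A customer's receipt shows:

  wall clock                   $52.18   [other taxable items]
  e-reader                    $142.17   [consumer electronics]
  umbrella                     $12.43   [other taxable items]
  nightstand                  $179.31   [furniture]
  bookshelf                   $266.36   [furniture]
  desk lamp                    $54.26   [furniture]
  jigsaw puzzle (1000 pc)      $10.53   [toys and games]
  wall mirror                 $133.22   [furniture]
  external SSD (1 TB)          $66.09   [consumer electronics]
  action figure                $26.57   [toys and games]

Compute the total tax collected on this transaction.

$60.18

Wall clock $52.18: other taxable items → 4.75% → $2.48
E-reader $142.17: consumer electronics → 7.75% → $11.02
Umbrella $12.43: other taxable items → 4.75% → $0.59
Nightstand $179.31: furniture → 6.25% → $11.21
Bookshelf $266.36: furniture → 6.25% → $16.65
Desk lamp $54.26: furniture → 6.25% → $3.39
Jigsaw puzzle (1000 pc) $10.53: toys and games → 3.75% → $0.39
Wall mirror $133.22: furniture → 6.25% → $8.33
External SSD (1 TB) $66.09: consumer electronics → 7.75% → $5.12
Action figure $26.57: toys and games → 3.75% → $1.00
Total tax = $2.48 + $11.02 + $0.59 + $11.21 + $16.65 + $3.39 + $0.39 + $8.33 + $5.12 + $1.00 = $60.18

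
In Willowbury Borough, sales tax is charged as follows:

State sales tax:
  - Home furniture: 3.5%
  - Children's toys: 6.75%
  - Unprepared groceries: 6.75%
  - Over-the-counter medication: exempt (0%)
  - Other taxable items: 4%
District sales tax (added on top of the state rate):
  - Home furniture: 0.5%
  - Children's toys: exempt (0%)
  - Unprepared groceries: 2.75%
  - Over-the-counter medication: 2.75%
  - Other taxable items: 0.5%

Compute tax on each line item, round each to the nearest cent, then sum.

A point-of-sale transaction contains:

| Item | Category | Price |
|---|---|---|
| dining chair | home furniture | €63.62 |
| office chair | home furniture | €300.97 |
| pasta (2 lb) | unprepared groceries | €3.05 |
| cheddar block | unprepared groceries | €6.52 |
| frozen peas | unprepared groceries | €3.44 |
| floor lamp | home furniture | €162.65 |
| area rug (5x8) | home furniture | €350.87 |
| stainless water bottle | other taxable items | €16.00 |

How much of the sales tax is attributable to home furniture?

€35.12

Dining chair €63.62: home furniture → 3.5% + 0.5% district = 4% → €2.54
Office chair €300.97: home furniture → 3.5% + 0.5% district = 4% → €12.04
Floor lamp €162.65: home furniture → 3.5% + 0.5% district = 4% → €6.51
Area rug (5x8) €350.87: home furniture → 3.5% + 0.5% district = 4% → €14.03
Tax on home furniture = €2.54 + €12.04 + €6.51 + €14.03 = €35.12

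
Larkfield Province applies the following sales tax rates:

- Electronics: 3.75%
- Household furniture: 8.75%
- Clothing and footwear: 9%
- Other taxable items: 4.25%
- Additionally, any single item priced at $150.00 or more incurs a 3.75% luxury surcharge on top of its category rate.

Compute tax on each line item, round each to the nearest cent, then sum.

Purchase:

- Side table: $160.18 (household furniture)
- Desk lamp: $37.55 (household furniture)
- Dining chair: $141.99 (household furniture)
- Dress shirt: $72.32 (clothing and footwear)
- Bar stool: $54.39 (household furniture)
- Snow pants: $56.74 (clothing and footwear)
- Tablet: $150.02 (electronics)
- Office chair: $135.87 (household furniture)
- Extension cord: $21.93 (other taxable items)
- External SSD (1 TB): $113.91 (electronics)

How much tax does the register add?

$80.45

Side table $160.18: household furniture → 8.75% + 3.75% surcharge = 12.5% → $20.02
Desk lamp $37.55: household furniture → 8.75% → $3.29
Dining chair $141.99: household furniture → 8.75% → $12.42
Dress shirt $72.32: clothing and footwear → 9% → $6.51
Bar stool $54.39: household furniture → 8.75% → $4.76
Snow pants $56.74: clothing and footwear → 9% → $5.11
Tablet $150.02: electronics → 3.75% + 3.75% surcharge = 7.5% → $11.25
Office chair $135.87: household furniture → 8.75% → $11.89
Extension cord $21.93: other taxable items → 4.25% → $0.93
External SSD (1 TB) $113.91: electronics → 3.75% → $4.27
Total tax = $20.02 + $3.29 + $12.42 + $6.51 + $4.76 + $5.11 + $11.25 + $11.89 + $0.93 + $4.27 = $80.45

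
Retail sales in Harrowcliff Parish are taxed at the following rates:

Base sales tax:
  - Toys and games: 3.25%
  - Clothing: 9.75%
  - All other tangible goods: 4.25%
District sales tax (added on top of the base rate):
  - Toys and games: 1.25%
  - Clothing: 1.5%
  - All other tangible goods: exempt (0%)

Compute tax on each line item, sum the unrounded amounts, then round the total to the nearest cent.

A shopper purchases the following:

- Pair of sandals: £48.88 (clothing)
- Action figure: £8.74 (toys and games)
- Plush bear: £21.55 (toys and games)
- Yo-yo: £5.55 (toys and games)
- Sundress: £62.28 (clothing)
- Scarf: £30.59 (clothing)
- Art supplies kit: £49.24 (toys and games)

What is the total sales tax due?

Pair of sandals £48.88: clothing → 9.75% + 1.5% district = 11.25% → £5.499
Action figure £8.74: toys and games → 3.25% + 1.25% district = 4.5% → £0.3933
Plush bear £21.55: toys and games → 3.25% + 1.25% district = 4.5% → £0.96975
Yo-yo £5.55: toys and games → 3.25% + 1.25% district = 4.5% → £0.24975
Sundress £62.28: clothing → 9.75% + 1.5% district = 11.25% → £7.0065
Scarf £30.59: clothing → 9.75% + 1.5% district = 11.25% → £3.441375
Art supplies kit £49.24: toys and games → 3.25% + 1.25% district = 4.5% → £2.2158
Unrounded tax sum = £19.775475 → £19.78

£19.78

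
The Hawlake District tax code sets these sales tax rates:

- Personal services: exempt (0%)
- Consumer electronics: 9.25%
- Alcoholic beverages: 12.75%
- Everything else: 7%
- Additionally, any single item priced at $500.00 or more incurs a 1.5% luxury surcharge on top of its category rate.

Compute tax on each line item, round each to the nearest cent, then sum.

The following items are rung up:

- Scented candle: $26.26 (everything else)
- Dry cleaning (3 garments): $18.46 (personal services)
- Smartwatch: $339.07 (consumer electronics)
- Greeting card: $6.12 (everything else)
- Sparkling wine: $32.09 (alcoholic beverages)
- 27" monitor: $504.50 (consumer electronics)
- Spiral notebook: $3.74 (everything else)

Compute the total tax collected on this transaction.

Scented candle $26.26: everything else → 7% → $1.84
Dry cleaning (3 garments) $18.46: personal services → 0% → $0.00
Smartwatch $339.07: consumer electronics → 9.25% → $31.36
Greeting card $6.12: everything else → 7% → $0.43
Sparkling wine $32.09: alcoholic beverages → 12.75% → $4.09
27" monitor $504.50: consumer electronics → 9.25% + 1.5% surcharge = 10.75% → $54.23
Spiral notebook $3.74: everything else → 7% → $0.26
Total tax = $1.84 + $31.36 + $0.43 + $4.09 + $54.23 + $0.26 = $92.21

$92.21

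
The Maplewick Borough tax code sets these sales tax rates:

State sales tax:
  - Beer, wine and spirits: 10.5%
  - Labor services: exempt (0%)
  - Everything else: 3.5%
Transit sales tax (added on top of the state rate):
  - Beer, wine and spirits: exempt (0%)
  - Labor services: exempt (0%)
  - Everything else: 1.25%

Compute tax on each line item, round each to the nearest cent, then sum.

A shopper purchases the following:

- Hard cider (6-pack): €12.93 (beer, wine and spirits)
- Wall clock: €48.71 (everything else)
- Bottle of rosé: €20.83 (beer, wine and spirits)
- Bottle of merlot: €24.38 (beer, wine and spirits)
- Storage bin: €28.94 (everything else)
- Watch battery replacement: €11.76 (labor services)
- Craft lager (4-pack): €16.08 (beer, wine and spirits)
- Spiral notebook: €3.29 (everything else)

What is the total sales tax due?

€11.64

Hard cider (6-pack) €12.93: beer, wine and spirits → 10.5% + 0% transit = 10.5% → €1.36
Wall clock €48.71: everything else → 3.5% + 1.25% transit = 4.75% → €2.31
Bottle of rosé €20.83: beer, wine and spirits → 10.5% + 0% transit = 10.5% → €2.19
Bottle of merlot €24.38: beer, wine and spirits → 10.5% + 0% transit = 10.5% → €2.56
Storage bin €28.94: everything else → 3.5% + 1.25% transit = 4.75% → €1.37
Watch battery replacement €11.76: labor services → 0% + 0% transit = 0% → €0.00
Craft lager (4-pack) €16.08: beer, wine and spirits → 10.5% + 0% transit = 10.5% → €1.69
Spiral notebook €3.29: everything else → 3.5% + 1.25% transit = 4.75% → €0.16
Total tax = €1.36 + €2.31 + €2.19 + €2.56 + €1.37 + €1.69 + €0.16 = €11.64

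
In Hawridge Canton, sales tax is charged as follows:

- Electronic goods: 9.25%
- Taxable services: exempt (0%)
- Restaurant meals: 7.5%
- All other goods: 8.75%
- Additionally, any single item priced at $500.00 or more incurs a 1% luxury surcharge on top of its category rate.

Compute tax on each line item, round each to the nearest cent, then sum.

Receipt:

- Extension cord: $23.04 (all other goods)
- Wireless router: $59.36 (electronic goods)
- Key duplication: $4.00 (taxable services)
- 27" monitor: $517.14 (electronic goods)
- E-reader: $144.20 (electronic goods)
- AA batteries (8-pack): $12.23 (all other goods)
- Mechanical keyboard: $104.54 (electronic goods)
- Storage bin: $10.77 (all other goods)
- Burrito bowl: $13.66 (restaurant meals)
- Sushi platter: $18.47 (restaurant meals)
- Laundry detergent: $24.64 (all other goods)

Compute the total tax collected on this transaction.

$90.11

Extension cord $23.04: all other goods → 8.75% → $2.02
Wireless router $59.36: electronic goods → 9.25% → $5.49
Key duplication $4.00: taxable services → 0% → $0.00
27" monitor $517.14: electronic goods → 9.25% + 1% surcharge = 10.25% → $53.01
E-reader $144.20: electronic goods → 9.25% → $13.34
AA batteries (8-pack) $12.23: all other goods → 8.75% → $1.07
Mechanical keyboard $104.54: electronic goods → 9.25% → $9.67
Storage bin $10.77: all other goods → 8.75% → $0.94
Burrito bowl $13.66: restaurant meals → 7.5% → $1.02
Sushi platter $18.47: restaurant meals → 7.5% → $1.39
Laundry detergent $24.64: all other goods → 8.75% → $2.16
Total tax = $2.02 + $5.49 + $53.01 + $13.34 + $1.07 + $9.67 + $0.94 + $1.02 + $1.39 + $2.16 = $90.11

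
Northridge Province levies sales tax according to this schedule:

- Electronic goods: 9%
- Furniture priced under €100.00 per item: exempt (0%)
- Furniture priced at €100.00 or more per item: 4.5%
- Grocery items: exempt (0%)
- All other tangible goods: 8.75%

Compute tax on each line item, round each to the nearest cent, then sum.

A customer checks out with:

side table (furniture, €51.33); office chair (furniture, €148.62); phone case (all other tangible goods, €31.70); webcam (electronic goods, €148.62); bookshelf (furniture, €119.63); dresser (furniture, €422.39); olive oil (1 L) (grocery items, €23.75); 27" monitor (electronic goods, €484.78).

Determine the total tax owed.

€90.86

Side table €51.33: furniture, under €100.00 → 0% → €0.00
Office chair €148.62: furniture, €100.00 or more → 4.5% → €6.69
Phone case €31.70: all other tangible goods → 8.75% → €2.77
Webcam €148.62: electronic goods → 9% → €13.38
Bookshelf €119.63: furniture, €100.00 or more → 4.5% → €5.38
Dresser €422.39: furniture, €100.00 or more → 4.5% → €19.01
Olive oil (1 L) €23.75: grocery items → 0% → €0.00
27" monitor €484.78: electronic goods → 9% → €43.63
Total tax = €6.69 + €2.77 + €13.38 + €5.38 + €19.01 + €43.63 = €90.86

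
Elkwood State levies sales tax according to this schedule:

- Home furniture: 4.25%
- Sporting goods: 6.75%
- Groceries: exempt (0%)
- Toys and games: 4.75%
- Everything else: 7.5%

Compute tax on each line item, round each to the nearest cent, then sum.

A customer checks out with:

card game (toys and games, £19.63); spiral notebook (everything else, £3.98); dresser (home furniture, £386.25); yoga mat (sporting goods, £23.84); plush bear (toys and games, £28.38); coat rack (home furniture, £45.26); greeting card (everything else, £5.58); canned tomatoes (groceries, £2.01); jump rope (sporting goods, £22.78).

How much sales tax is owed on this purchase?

£24.49

Card game £19.63: toys and games → 4.75% → £0.93
Spiral notebook £3.98: everything else → 7.5% → £0.30
Dresser £386.25: home furniture → 4.25% → £16.42
Yoga mat £23.84: sporting goods → 6.75% → £1.61
Plush bear £28.38: toys and games → 4.75% → £1.35
Coat rack £45.26: home furniture → 4.25% → £1.92
Greeting card £5.58: everything else → 7.5% → £0.42
Canned tomatoes £2.01: groceries → 0% → £0.00
Jump rope £22.78: sporting goods → 6.75% → £1.54
Total tax = £0.93 + £0.30 + £16.42 + £1.61 + £1.35 + £1.92 + £0.42 + £1.54 = £24.49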